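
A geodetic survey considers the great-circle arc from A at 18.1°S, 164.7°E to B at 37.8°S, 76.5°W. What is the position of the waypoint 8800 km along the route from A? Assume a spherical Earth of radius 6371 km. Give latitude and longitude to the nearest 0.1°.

≈ 46.3°S, 102.2°W

Write both endpoints as unit vectors p₁, p₂ with components (cos φ cos λ, cos φ sin λ, sin φ).
The central angle between the endpoints is δ = arccos(p₁·p₂) ≈ 1.743 rad (99.9°). The total great-circle distance is δ·R ≈ 1.743 × 6371 ≈ 11105 km, so the target fraction is f = 8800/11105 ≈ 0.792.
Interpolate at f ≈ 0.792 with slerp weights a = sin((1−f)δ)/sin δ ≈ 0.359, b = sin(fδ)/sin δ ≈ 0.997.
p = a·p₁ + b·p₂ ≈ (-0.146, -0.676, -0.723); φ = arcsin(p_z) ≈ -46.27°, λ = atan2(p_y, p_x) ≈ -102.15°.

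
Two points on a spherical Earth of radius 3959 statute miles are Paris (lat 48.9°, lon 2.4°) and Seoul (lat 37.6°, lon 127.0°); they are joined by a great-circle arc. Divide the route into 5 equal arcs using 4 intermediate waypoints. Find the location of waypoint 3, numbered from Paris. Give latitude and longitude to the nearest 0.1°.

≈ lat 60.4°, lon 90.7°

From cos δ = sin φ₁ sin φ₂ + cos φ₁ cos φ₂ cos Δλ, the central angle is δ ≈ 1.406 rad (80.6°).
Interpolate at f = 3/5 with slerp weights a = sin((1−f)δ)/sin δ ≈ 0.541, b = sin(fδ)/sin δ ≈ 0.757.
p = a·p₁ + b·p₂ ≈ (-0.006, 0.494, 0.869); φ = arcsin(p_z) ≈ 60.39°, λ = atan2(p_y, p_x) ≈ 90.70°.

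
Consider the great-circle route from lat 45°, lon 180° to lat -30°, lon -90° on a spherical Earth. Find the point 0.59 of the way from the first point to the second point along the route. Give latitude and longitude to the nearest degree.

≈ lat 3°, lon -123°

Convert each endpoint to a unit vector on the sphere (x = cos φ cos λ, y = cos φ sin λ, z = sin φ).
The central angle between the endpoints is δ = arccos(p₁·p₂) ≈ 1.932 rad (110.7°).
Interpolate at f = 0.59 with slerp weights a = sin((1−f)δ)/sin δ ≈ 0.761, b = sin(fδ)/sin δ ≈ 0.971.
p = a·p₁ + b·p₂ ≈ (-0.538, -0.841, 0.052); φ = arcsin(p_z) ≈ 3.01°, λ = atan2(p_y, p_x) ≈ -122.61°.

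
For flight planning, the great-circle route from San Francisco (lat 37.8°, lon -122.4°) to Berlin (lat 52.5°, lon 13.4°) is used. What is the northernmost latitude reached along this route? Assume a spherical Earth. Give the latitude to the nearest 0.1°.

The great circle lies in the plane with unit normal n̂ = (p₁ × p₂)/|p₁ × p₂|.
Here n̂_z ≈ +0.339; the vertex latitude is φ_max = arccos|n̂_z| ≈ 70.2°.
Check via Clairaut: cos φ_max = |cos φ₁| · sin C = cos(37.8°)·sin(25.4°) ≈ 0.339, again giving ≈ 70.2°.

≈ 70.2°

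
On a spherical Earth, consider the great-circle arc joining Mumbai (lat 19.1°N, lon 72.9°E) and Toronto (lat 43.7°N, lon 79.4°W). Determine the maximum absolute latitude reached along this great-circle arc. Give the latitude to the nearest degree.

≈ 70°N

The great circle lies in the plane with unit normal n̂ = (p₁ × p₂)/|p₁ × p₂|.
Here n̂_z ≈ -0.343; the vertex latitude is φ_max = arccos|n̂_z| ≈ 69.9°.
Check via Clairaut: cos φ_max = |cos φ₁| · sin C = cos(19.1°)·sin(21.3°) ≈ 0.343, again giving ≈ 69.9°.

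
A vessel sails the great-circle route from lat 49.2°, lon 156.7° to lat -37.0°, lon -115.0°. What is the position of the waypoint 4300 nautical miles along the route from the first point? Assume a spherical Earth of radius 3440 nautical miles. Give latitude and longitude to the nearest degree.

≈ lat -3°, lon -146°

Convert each endpoint to a unit vector on the sphere (x = cos φ cos λ, y = cos φ sin λ, z = sin φ).
The central angle between the endpoints is δ = arccos(p₁·p₂) ≈ 2.026 rad (116.1°). The total great-circle distance is δ·R ≈ 2.026 × 3440 ≈ 6971 nmi, so the target fraction is f = 4300/6971 ≈ 0.617.
Interpolate at f ≈ 0.617 with slerp weights a = sin((1−f)δ)/sin δ ≈ 0.780, b = sin(fδ)/sin δ ≈ 1.057.
p = a·p₁ + b·p₂ ≈ (-0.825, -0.563, -0.045); φ = arcsin(p_z) ≈ -2.59°, λ = atan2(p_y, p_x) ≈ -145.68°.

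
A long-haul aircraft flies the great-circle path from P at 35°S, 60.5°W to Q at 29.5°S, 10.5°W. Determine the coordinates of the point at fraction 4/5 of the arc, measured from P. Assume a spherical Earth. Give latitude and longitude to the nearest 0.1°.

The haversine formula gives a central angle δ ≈ 0.737 rad (42.2°) between the endpoints.
Interpolate at f = 4/5 with slerp weights a = sin((1−f)δ)/sin δ ≈ 0.219, b = sin(fδ)/sin δ ≈ 0.827.
p = a·p₁ + b·p₂ ≈ (0.796, -0.287, -0.533); φ = arcsin(p_z) ≈ -32.19°, λ = atan2(p_y, p_x) ≈ -19.82°.

≈ 32.2°S, 19.8°W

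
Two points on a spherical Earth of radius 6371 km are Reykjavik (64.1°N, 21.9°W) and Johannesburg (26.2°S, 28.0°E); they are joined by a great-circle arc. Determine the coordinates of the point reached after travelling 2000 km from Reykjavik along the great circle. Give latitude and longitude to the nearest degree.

≈ 49°N, 3°W

From cos δ = sin φ₁ sin φ₂ + cos φ₁ cos φ₂ cos Δλ, the central angle is δ ≈ 1.716 rad (98.3°). The total great-circle distance is δ·R ≈ 1.716 × 6371 ≈ 10933 km, so the target fraction is f = 2000/10933 ≈ 0.183.
Interpolate at f ≈ 0.183 with slerp weights a = sin((1−f)δ)/sin δ ≈ 0.996, b = sin(fδ)/sin δ ≈ 0.312.
p = a·p₁ + b·p₂ ≈ (0.651, -0.031, 0.758); φ = arcsin(p_z) ≈ 49.33°, λ = atan2(p_y, p_x) ≈ -2.71°.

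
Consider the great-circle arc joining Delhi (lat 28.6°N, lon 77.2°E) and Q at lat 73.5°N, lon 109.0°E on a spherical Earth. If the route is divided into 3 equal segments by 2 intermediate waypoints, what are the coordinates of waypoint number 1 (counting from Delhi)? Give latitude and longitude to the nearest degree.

≈ lat 44°N, lon 82°E

The haversine formula gives a central angle δ ≈ 0.835 rad (47.9°) between the endpoints.
Interpolate at f = 1/3 with slerp weights a = sin((1−f)δ)/sin δ ≈ 0.713, b = sin(fδ)/sin δ ≈ 0.371.
p = a·p₁ + b·p₂ ≈ (0.104, 0.710, 0.697); φ = arcsin(p_z) ≈ 44.16°, λ = atan2(p_y, p_x) ≈ 81.63°.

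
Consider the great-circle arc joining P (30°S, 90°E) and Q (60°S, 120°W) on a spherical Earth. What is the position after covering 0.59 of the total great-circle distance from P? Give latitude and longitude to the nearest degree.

From cos δ = sin φ₁ sin φ₂ + cos φ₁ cos φ₂ cos Δλ, the central angle is δ ≈ 1.513 rad (86.7°).
Interpolate at f = 0.59 with slerp weights a = sin((1−f)δ)/sin δ ≈ 0.582, b = sin(fδ)/sin δ ≈ 0.780.
p = a·p₁ + b·p₂ ≈ (-0.195, 0.166, -0.967); φ = arcsin(p_z) ≈ -75.14°, λ = atan2(p_y, p_x) ≈ 139.51°.

≈ (75°S, 140°E)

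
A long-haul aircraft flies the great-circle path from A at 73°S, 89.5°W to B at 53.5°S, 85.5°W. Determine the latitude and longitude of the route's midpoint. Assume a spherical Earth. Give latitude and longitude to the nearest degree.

Write both endpoints as unit vectors p₁, p₂ with components (cos φ cos λ, cos φ sin λ, sin φ).
The central angle between the endpoints is δ = arccos(p₁·p₂) ≈ 0.342 rad (19.6°).
Interpolate at f = 1/2 with slerp weights a = sin((1−f)δ)/sin δ ≈ 0.507, b = sin(fδ)/sin δ ≈ 0.507.
p = a·p₁ + b·p₂ ≈ (0.025, -0.449, -0.893); φ = arcsin(p_z) ≈ -63.26°, λ = atan2(p_y, p_x) ≈ -86.82°.

≈ 63°S, 87°W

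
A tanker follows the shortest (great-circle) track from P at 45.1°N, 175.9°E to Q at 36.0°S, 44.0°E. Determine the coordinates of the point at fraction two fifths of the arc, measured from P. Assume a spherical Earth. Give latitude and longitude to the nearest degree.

≈ 21°N, 112°E

Write both endpoints as unit vectors p₁, p₂ with components (cos φ cos λ, cos φ sin λ, sin φ).
The central angle between the endpoints is δ = arccos(p₁·p₂) ≈ 2.494 rad (142.9°).
Interpolate at f = 2/5 with slerp weights a = sin((1−f)δ)/sin δ ≈ 1.654, b = sin(fδ)/sin δ ≈ 1.393.
p = a·p₁ + b·p₂ ≈ (-0.353, 0.867, 0.352); φ = arcsin(p_z) ≈ 20.63°, λ = atan2(p_y, p_x) ≈ 112.19°.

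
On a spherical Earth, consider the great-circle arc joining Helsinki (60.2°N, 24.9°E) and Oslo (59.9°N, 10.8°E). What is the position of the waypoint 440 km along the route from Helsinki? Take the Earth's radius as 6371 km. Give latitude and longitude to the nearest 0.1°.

≈ 60.2°N, 16.9°E

The haversine formula gives a central angle δ ≈ 0.123 rad (7.0°) between the endpoints. The total great-circle distance is δ·R ≈ 0.123 × 6371 ≈ 782 km, so the target fraction is f = 440/782 ≈ 0.563.
Interpolate at f ≈ 0.563 with slerp weights a = sin((1−f)δ)/sin δ ≈ 0.438, b = sin(fδ)/sin δ ≈ 0.564.
p = a·p₁ + b·p₂ ≈ (0.475, 0.145, 0.868); φ = arcsin(p_z) ≈ 60.22°, λ = atan2(p_y, p_x) ≈ 16.93°.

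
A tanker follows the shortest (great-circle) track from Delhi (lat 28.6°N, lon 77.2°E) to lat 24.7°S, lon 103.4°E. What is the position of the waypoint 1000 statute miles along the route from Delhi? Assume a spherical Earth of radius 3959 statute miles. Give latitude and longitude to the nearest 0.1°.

Convert each endpoint to a unit vector on the sphere (x = cos φ cos λ, y = cos φ sin λ, z = sin φ).
The central angle between the endpoints is δ = arccos(p₁·p₂) ≈ 1.029 rad (59.0°). The total great-circle distance is δ·R ≈ 1.029 × 3959 ≈ 4074 mi, so the target fraction is f = 1000/4074 ≈ 0.245.
Interpolate at f ≈ 0.245 with slerp weights a = sin((1−f)δ)/sin δ ≈ 0.818, b = sin(fδ)/sin δ ≈ 0.292.
p = a·p₁ + b·p₂ ≈ (0.098, 0.958, 0.270); φ = arcsin(p_z) ≈ 15.64°, λ = atan2(p_y, p_x) ≈ 84.18°.

≈ lat 15.6°N, lon 84.2°E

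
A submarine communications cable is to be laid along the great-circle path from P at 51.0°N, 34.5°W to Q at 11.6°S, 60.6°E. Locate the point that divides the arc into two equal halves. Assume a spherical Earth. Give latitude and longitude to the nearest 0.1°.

≈ 27.3°N, 26.4°E

From cos δ = sin φ₁ sin φ₂ + cos φ₁ cos φ₂ cos Δλ, the central angle is δ ≈ 1.783 rad (102.2°).
Interpolate at f = 1/2 with slerp weights a = sin((1−f)δ)/sin δ ≈ 0.796, b = sin(fδ)/sin δ ≈ 0.796.
p = a·p₁ + b·p₂ ≈ (0.796, 0.396, 0.459); φ = arcsin(p_z) ≈ 27.30°, λ = atan2(p_y, p_x) ≈ 26.44°.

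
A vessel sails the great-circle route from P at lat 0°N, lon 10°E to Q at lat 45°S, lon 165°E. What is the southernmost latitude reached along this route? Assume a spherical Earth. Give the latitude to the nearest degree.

≈ 67°S

The great circle lies in the plane with unit normal n̂ = (p₁ × p₂)/|p₁ × p₂|.
Here n̂_z ≈ +0.389; the vertex latitude is φ_max = arccos|n̂_z| ≈ 67.1°.
Check via Clairaut: cos φ_max = |cos φ₁| · sin C = cos(0.0°)·sin(157.1°) ≈ 0.389, again giving ≈ 67.1°.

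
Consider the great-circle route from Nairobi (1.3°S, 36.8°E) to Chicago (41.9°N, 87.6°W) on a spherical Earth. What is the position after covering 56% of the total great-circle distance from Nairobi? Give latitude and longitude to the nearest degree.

≈ 41°N, 18°W

Convert each endpoint to a unit vector on the sphere (x = cos φ cos λ, y = cos φ sin λ, z = sin φ).
The central angle between the endpoints is δ = arccos(p₁·p₂) ≈ 2.021 rad (115.8°).
Interpolate at f = 0.56 with slerp weights a = sin((1−f)δ)/sin δ ≈ 0.863, b = sin(fδ)/sin δ ≈ 1.006.
p = a·p₁ + b·p₂ ≈ (0.722, -0.231, 0.652); φ = arcsin(p_z) ≈ 40.70°, λ = atan2(p_y, p_x) ≈ -17.75°.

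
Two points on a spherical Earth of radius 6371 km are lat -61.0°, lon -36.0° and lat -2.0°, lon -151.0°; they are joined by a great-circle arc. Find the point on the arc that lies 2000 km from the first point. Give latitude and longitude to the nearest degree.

≈ lat -63°, lon -75°

Write both endpoints as unit vectors p₁, p₂ with components (cos φ cos λ, cos φ sin λ, sin φ).
The central angle between the endpoints is δ = arccos(p₁·p₂) ≈ 1.746 rad (100.0°). The total great-circle distance is δ·R ≈ 1.746 × 6371 ≈ 11123 km, so the target fraction is f = 2000/11123 ≈ 0.180.
Interpolate at f ≈ 0.180 with slerp weights a = sin((1−f)δ)/sin δ ≈ 1.006, b = sin(fδ)/sin δ ≈ 0.314.
p = a·p₁ + b·p₂ ≈ (0.120, -0.439, -0.891); φ = arcsin(p_z) ≈ -62.95°, λ = atan2(p_y, p_x) ≈ -74.65°.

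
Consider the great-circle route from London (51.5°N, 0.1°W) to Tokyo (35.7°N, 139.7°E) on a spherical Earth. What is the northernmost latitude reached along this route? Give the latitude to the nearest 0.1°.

The great circle lies in the plane with unit normal n̂ = (p₁ × p₂)/|p₁ × p₂|.
Here n̂_z ≈ +0.327; the vertex latitude is φ_max = arccos|n̂_z| ≈ 70.9°.
Check via Clairaut: cos φ_max = |cos φ₁| · sin C = cos(51.5°)·sin(31.7°) ≈ 0.327, again giving ≈ 70.9°.

≈ 70.9°N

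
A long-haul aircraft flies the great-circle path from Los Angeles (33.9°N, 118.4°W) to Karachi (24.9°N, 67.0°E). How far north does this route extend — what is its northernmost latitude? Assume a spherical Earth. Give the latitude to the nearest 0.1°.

≈ 85.3°N

The great circle lies in the plane with unit normal n̂ = (p₁ × p₂)/|p₁ × p₂|.
Here n̂_z ≈ -0.083; the vertex latitude is φ_max = arccos|n̂_z| ≈ 85.3°.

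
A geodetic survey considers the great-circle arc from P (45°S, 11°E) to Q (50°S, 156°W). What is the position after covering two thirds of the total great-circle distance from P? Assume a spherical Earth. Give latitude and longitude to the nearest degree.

≈ (77°S, 136°W)

The haversine formula gives a central angle δ ≈ 1.472 rad (84.3°) between the endpoints.
Interpolate at f = 2/3 with slerp weights a = sin((1−f)δ)/sin δ ≈ 0.473, b = sin(fδ)/sin δ ≈ 0.835.
p = a·p₁ + b·p₂ ≈ (-0.162, -0.154, -0.975); φ = arcsin(p_z) ≈ -77.07°, λ = atan2(p_y, p_x) ≈ -136.33°.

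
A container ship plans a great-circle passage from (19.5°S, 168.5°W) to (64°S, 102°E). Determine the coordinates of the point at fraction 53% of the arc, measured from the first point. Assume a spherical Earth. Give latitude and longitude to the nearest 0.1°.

≈ (51.3°S, 164.3°E)

Convert each endpoint to a unit vector on the sphere (x = cos φ cos λ, y = cos φ sin λ, z = sin φ).
The central angle between the endpoints is δ = arccos(p₁·p₂) ≈ 1.262 rad (72.3°).
Interpolate at f = 0.53 with slerp weights a = sin((1−f)δ)/sin δ ≈ 0.587, b = sin(fδ)/sin δ ≈ 0.651.
p = a·p₁ + b·p₂ ≈ (-0.601, 0.169, -0.781); φ = arcsin(p_z) ≈ -51.35°, λ = atan2(p_y, p_x) ≈ 164.32°.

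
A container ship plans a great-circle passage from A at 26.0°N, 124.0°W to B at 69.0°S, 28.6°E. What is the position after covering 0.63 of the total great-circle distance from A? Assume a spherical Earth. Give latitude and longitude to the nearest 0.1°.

≈ 55.9°S, 99.9°W

From cos δ = sin φ₁ sin φ₂ + cos φ₁ cos φ₂ cos Δλ, the central angle is δ ≈ 2.340 rad (134.0°).
Interpolate at f = 0.63 with slerp weights a = sin((1−f)δ)/sin δ ≈ 1.059, b = sin(fδ)/sin δ ≈ 1.385.
p = a·p₁ + b·p₂ ≈ (-0.097, -0.552, -0.828); φ = arcsin(p_z) ≈ -55.92°, λ = atan2(p_y, p_x) ≈ -99.95°.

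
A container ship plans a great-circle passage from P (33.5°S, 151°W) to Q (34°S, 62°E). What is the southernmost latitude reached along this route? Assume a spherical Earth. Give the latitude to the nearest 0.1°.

≈ 67.0°S

The great circle lies in the plane with unit normal n̂ = (p₁ × p₂)/|p₁ × p₂|.
Here n̂_z ≈ -0.391; the vertex latitude is φ_max = arccos|n̂_z| ≈ 67.0°.
Check via Clairaut: cos φ_max = |cos φ₁| · sin C = cos(33.5°)·sin(152.0°) ≈ 0.391, again giving ≈ 67.0°.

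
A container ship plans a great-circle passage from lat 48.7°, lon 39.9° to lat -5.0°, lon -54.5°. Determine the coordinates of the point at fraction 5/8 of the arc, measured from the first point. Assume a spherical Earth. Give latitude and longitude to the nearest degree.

Write both endpoints as unit vectors p₁, p₂ with components (cos φ cos λ, cos φ sin λ, sin φ).
The central angle between the endpoints is δ = arccos(p₁·p₂) ≈ 1.687 rad (96.7°).
Interpolate at f = 5/8 with slerp weights a = sin((1−f)δ)/sin δ ≈ 0.595, b = sin(fδ)/sin δ ≈ 0.875.
p = a·p₁ + b·p₂ ≈ (0.808, -0.458, 0.371); φ = arcsin(p_z) ≈ 21.77°, λ = atan2(p_y, p_x) ≈ -29.55°.

≈ lat 22°, lon -30°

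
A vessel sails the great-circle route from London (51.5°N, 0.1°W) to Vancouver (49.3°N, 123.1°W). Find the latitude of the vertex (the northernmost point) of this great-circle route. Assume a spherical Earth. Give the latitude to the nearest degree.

The great circle lies in the plane with unit normal n̂ = (p₁ × p₂)/|p₁ × p₂|.
Here n̂_z ≈ -0.367; the vertex latitude is φ_max = arccos|n̂_z| ≈ 68.5°.

≈ 68°N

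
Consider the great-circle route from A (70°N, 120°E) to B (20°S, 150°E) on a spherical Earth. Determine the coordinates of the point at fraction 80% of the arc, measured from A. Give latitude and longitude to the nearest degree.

≈ (2°S, 147°E)

Write both endpoints as unit vectors p₁, p₂ with components (cos φ cos λ, cos φ sin λ, sin φ).
The central angle between the endpoints is δ = arccos(p₁·p₂) ≈ 1.614 rad (92.5°).
Interpolate at f = 0.80 with slerp weights a = sin((1−f)δ)/sin δ ≈ 0.317, b = sin(fδ)/sin δ ≈ 0.962.
p = a·p₁ + b·p₂ ≈ (-0.837, 0.546, -0.031); φ = arcsin(p_z) ≈ -1.76°, λ = atan2(p_y, p_x) ≈ 146.89°.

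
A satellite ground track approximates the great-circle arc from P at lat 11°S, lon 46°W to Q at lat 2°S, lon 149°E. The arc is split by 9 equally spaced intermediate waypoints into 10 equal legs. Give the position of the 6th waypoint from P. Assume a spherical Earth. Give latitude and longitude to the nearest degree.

Convert each endpoint to a unit vector on the sphere (x = cos φ cos λ, y = cos φ sin λ, z = sin φ).
The central angle between the endpoints is δ = arccos(p₁·p₂) ≈ 2.796 rad (160.2°).
Interpolate at f = 6/10 with slerp weights a = sin((1−f)δ)/sin δ ≈ 2.657, b = sin(fδ)/sin δ ≈ 2.937.
p = a·p₁ + b·p₂ ≈ (-0.704, -0.364, -0.609); φ = arcsin(p_z) ≈ -37.55°, λ = atan2(p_y, p_x) ≈ -152.65°.

≈ lat 38°S, lon 153°W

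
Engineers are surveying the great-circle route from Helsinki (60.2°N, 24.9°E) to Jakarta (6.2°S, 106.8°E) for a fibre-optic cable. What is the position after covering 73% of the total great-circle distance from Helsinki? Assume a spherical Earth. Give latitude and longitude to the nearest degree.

From cos δ = sin φ₁ sin φ₂ + cos φ₁ cos φ₂ cos Δλ, the central angle is δ ≈ 1.595 rad (91.4°).
Interpolate at f = 0.73 with slerp weights a = sin((1−f)δ)/sin δ ≈ 0.418, b = sin(fδ)/sin δ ≈ 0.919.
p = a·p₁ + b·p₂ ≈ (-0.076, 0.962, 0.263); φ = arcsin(p_z) ≈ 15.26°, λ = atan2(p_y, p_x) ≈ 94.50°.

≈ (15°N, 95°E)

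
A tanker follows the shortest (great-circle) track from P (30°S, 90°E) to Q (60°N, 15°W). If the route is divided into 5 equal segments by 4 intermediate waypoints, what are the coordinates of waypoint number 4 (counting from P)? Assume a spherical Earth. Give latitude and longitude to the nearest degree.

≈ (51°N, 26°E)

From cos δ = sin φ₁ sin φ₂ + cos φ₁ cos φ₂ cos Δλ, the central angle is δ ≈ 2.147 rad (123.0°).
Interpolate at f = 4/5 with slerp weights a = sin((1−f)δ)/sin δ ≈ 0.497, b = sin(fδ)/sin δ ≈ 1.180.
p = a·p₁ + b·p₂ ≈ (0.570, 0.277, 0.774); φ = arcsin(p_z) ≈ 50.67°, λ = atan2(p_y, p_x) ≈ 25.96°.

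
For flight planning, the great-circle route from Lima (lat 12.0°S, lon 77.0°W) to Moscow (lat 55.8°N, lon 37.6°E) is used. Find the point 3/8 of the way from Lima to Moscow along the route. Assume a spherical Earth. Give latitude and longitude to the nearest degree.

≈ lat 23°N, lon 53°W

Convert each endpoint to a unit vector on the sphere (x = cos φ cos λ, y = cos φ sin λ, z = sin φ).
The central angle between the endpoints is δ = arccos(p₁·p₂) ≈ 1.983 rad (113.6°).
Interpolate at f = 3/8 with slerp weights a = sin((1−f)δ)/sin δ ≈ 1.032, b = sin(fδ)/sin δ ≈ 0.739.
p = a·p₁ + b·p₂ ≈ (0.556, -0.730, 0.397); φ = arcsin(p_z) ≈ 23.37°, λ = atan2(p_y, p_x) ≈ -52.71°.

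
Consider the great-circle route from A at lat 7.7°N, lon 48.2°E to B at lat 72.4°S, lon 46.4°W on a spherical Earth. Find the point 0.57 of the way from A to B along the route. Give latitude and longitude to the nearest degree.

≈ lat 45°S, lon 27°E

Write both endpoints as unit vectors p₁, p₂ with components (cos φ cos λ, cos φ sin λ, sin φ).
The central angle between the endpoints is δ = arccos(p₁·p₂) ≈ 1.723 rad (98.7°).
Interpolate at f = 0.57 with slerp weights a = sin((1−f)δ)/sin δ ≈ 0.683, b = sin(fδ)/sin δ ≈ 0.841.
p = a·p₁ + b·p₂ ≈ (0.627, 0.320, -0.711); φ = arcsin(p_z) ≈ -45.28°, λ = atan2(p_y, p_x) ≈ 27.07°.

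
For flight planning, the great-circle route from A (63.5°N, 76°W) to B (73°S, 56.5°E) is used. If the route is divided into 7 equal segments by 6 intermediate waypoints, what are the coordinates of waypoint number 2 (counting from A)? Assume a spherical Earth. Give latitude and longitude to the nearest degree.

Write both endpoints as unit vectors p₁, p₂ with components (cos φ cos λ, cos φ sin λ, sin φ).
The central angle between the endpoints is δ = arccos(p₁·p₂) ≈ 2.805 rad (160.7°).
Interpolate at f = 2/7 with slerp weights a = sin((1−f)δ)/sin δ ≈ 2.750, b = sin(fδ)/sin δ ≈ 2.177.
p = a·p₁ + b·p₂ ≈ (0.648, -0.660, 0.380); φ = arcsin(p_z) ≈ 22.32°, λ = atan2(p_y, p_x) ≈ -45.52°.

≈ (22°N, 46°W)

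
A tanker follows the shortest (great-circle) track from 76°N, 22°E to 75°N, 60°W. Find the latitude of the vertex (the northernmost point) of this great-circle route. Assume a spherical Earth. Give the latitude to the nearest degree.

The great circle lies in the plane with unit normal n̂ = (p₁ × p₂)/|p₁ × p₂|.
Here n̂_z ≈ -0.191; the vertex latitude is φ_max = arccos|n̂_z| ≈ 79.0°.
Check via Clairaut: cos φ_max = |cos φ₁| · sin C = cos(76.0°)·sin(52.2°) ≈ 0.191, again giving ≈ 79.0°.

≈ 79°N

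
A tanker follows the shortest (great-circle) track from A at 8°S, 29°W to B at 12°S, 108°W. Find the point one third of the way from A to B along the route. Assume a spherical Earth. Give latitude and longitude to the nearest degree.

≈ 12°S, 55°W

Write both endpoints as unit vectors p₁, p₂ with components (cos φ cos λ, cos φ sin λ, sin φ).
The central angle between the endpoints is δ = arccos(p₁·p₂) ≈ 1.355 rad (77.7°).
Interpolate at f = 1/3 with slerp weights a = sin((1−f)δ)/sin δ ≈ 0.804, b = sin(fδ)/sin δ ≈ 0.447.
p = a·p₁ + b·p₂ ≈ (0.561, -0.802, -0.205); φ = arcsin(p_z) ≈ -11.82°, λ = atan2(p_y, p_x) ≈ -55.00°.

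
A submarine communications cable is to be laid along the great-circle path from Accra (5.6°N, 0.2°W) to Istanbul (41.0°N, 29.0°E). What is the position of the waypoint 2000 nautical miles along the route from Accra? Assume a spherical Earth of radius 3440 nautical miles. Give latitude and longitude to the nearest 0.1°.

≈ 33.0°N, 20.1°E

Write both endpoints as unit vectors p₁, p₂ with components (cos φ cos λ, cos φ sin λ, sin φ).
The central angle between the endpoints is δ = arccos(p₁·p₂) ≈ 0.767 rad (44.0°). The total great-circle distance is δ·R ≈ 0.767 × 3440 ≈ 2640 nmi, so the target fraction is f = 2000/2640 ≈ 0.758.
Interpolate at f ≈ 0.758 with slerp weights a = sin((1−f)δ)/sin δ ≈ 0.266, b = sin(fδ)/sin δ ≈ 0.791.
p = a·p₁ + b·p₂ ≈ (0.787, 0.288, 0.545); φ = arcsin(p_z) ≈ 33.02°, λ = atan2(p_y, p_x) ≈ 20.12°.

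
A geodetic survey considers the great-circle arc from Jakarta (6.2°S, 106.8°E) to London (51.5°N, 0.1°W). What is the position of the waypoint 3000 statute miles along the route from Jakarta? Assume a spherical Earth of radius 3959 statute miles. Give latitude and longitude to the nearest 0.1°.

≈ 27.3°N, 78.3°E

From cos δ = sin φ₁ sin φ₂ + cos φ₁ cos φ₂ cos Δλ, the central angle is δ ≈ 1.838 rad (105.3°). The total great-circle distance is δ·R ≈ 1.838 × 3959 ≈ 7278 mi, so the target fraction is f = 3000/7278 ≈ 0.412.
Interpolate at f ≈ 0.412 with slerp weights a = sin((1−f)δ)/sin δ ≈ 0.915, b = sin(fδ)/sin δ ≈ 0.713.
p = a·p₁ + b·p₂ ≈ (0.181, 0.870, 0.459); φ = arcsin(p_z) ≈ 27.32°, λ = atan2(p_y, p_x) ≈ 78.26°.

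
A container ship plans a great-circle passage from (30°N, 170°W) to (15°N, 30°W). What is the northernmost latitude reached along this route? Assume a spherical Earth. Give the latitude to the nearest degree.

The great circle lies in the plane with unit normal n̂ = (p₁ × p₂)/|p₁ × p₂|.
Here n̂_z ≈ +0.626; the vertex latitude is φ_max = arccos|n̂_z| ≈ 51.3°.
Check via Clairaut: cos φ_max = |cos φ₁| · sin C = cos(30.0°)·sin(46.3°) ≈ 0.626, again giving ≈ 51.3°.

≈ 51°N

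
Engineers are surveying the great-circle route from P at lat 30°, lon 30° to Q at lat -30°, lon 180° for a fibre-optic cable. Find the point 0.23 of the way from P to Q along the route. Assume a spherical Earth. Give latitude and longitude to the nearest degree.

The haversine formula gives a central angle δ ≈ 2.689 rad (154.1°) between the endpoints.
Interpolate at f = 0.23 with slerp weights a = sin((1−f)δ)/sin δ ≈ 2.009, b = sin(fδ)/sin δ ≈ 1.327.
p = a·p₁ + b·p₂ ≈ (0.357, 0.870, 0.341); φ = arcsin(p_z) ≈ 19.92°, λ = atan2(p_y, p_x) ≈ 67.68°.

≈ lat 20°, lon 68°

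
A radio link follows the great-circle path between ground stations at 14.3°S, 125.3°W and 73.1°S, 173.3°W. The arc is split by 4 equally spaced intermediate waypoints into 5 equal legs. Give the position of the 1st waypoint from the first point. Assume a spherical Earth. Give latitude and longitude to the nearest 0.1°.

≈ 26.9°S, 128.7°W

From cos δ = sin φ₁ sin φ₂ + cos φ₁ cos φ₂ cos Δλ, the central angle is δ ≈ 1.132 rad (64.9°).
Interpolate at f = 1/5 with slerp weights a = sin((1−f)δ)/sin δ ≈ 0.869, b = sin(fδ)/sin δ ≈ 0.248.
p = a·p₁ + b·p₂ ≈ (-0.558, -0.696, -0.452); φ = arcsin(p_z) ≈ -26.87°, λ = atan2(p_y, p_x) ≈ -128.74°.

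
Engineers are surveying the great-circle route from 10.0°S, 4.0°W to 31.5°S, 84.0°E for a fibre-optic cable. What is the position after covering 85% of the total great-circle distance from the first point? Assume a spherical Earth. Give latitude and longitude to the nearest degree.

≈ 32°S, 69°E

Convert each endpoint to a unit vector on the sphere (x = cos φ cos λ, y = cos φ sin λ, z = sin φ).
The central angle between the endpoints is δ = arccos(p₁·p₂) ≈ 1.450 rad (83.1°).
Interpolate at f = 0.85 with slerp weights a = sin((1−f)δ)/sin δ ≈ 0.217, b = sin(fδ)/sin δ ≈ 0.950.
p = a·p₁ + b·p₂ ≈ (0.298, 0.791, -0.534); φ = arcsin(p_z) ≈ -32.30°, λ = atan2(p_y, p_x) ≈ 69.34°.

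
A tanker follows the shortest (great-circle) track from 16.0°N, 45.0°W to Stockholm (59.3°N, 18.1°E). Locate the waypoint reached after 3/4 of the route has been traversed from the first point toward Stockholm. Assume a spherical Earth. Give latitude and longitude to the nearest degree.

≈ 52°N, 7°W

Convert each endpoint to a unit vector on the sphere (x = cos φ cos λ, y = cos φ sin λ, z = sin φ).
The central angle between the endpoints is δ = arccos(p₁·p₂) ≈ 1.094 rad (62.7°).
Interpolate at f = 3/4 with slerp weights a = sin((1−f)δ)/sin δ ≈ 0.304, b = sin(fδ)/sin δ ≈ 0.823.
p = a·p₁ + b·p₂ ≈ (0.606, -0.076, 0.792); φ = arcsin(p_z) ≈ 52.34°, λ = atan2(p_y, p_x) ≈ -7.15°.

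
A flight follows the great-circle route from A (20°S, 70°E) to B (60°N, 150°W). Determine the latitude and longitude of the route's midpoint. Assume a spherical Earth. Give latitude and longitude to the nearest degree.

From cos δ = sin φ₁ sin φ₂ + cos φ₁ cos φ₂ cos Δλ, the central angle is δ ≈ 2.286 rad (131.0°).
Interpolate at f = 1/2 with slerp weights a = sin((1−f)δ)/sin δ ≈ 1.206, b = sin(fδ)/sin δ ≈ 1.206.
p = a·p₁ + b·p₂ ≈ (-0.135, 0.763, 0.632); φ = arcsin(p_z) ≈ 39.19°, λ = atan2(p_y, p_x) ≈ 100.00°.

≈ (39°N, 100°E)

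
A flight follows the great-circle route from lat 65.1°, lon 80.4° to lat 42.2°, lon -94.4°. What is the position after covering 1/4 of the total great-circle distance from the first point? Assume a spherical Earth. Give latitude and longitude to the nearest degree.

≈ lat 83°, lon 70°

Write both endpoints as unit vectors p₁, p₂ with components (cos φ cos λ, cos φ sin λ, sin φ).
The central angle between the endpoints is δ = arccos(p₁·p₂) ≈ 1.268 rad (72.6°).
Interpolate at f = 1/4 with slerp weights a = sin((1−f)δ)/sin δ ≈ 0.853, b = sin(fδ)/sin δ ≈ 0.327.
p = a·p₁ + b·p₂ ≈ (0.041, 0.113, 0.993); φ = arcsin(p_z) ≈ 83.10°, λ = atan2(p_y, p_x) ≈ 69.89°.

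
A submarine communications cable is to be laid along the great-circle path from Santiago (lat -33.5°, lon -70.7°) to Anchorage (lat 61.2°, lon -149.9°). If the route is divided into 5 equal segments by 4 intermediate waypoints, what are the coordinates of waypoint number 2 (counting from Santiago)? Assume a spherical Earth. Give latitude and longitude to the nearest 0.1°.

Convert each endpoint to a unit vector on the sphere (x = cos φ cos λ, y = cos φ sin λ, z = sin φ).
The central angle between the endpoints is δ = arccos(p₁·p₂) ≈ 1.991 rad (114.1°).
Interpolate at f = 2/5 with slerp weights a = sin((1−f)δ)/sin δ ≈ 1.019, b = sin(fδ)/sin δ ≈ 0.783.
p = a·p₁ + b·p₂ ≈ (-0.046, -0.991, 0.124); φ = arcsin(p_z) ≈ 7.12°, λ = atan2(p_y, p_x) ≈ -92.63°.

≈ lat 7.1°, lon -92.6°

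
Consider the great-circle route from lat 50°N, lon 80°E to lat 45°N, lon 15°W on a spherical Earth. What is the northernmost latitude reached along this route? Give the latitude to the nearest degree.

The great circle lies in the plane with unit normal n̂ = (p₁ × p₂)/|p₁ × p₂|.
Here n̂_z ≈ -0.524; the vertex latitude is φ_max = arccos|n̂_z| ≈ 58.4°.
Check via Clairaut: cos φ_max = |cos φ₁| · sin C = cos(50.0°)·sin(54.5°) ≈ 0.524, again giving ≈ 58.4°.

≈ 58°N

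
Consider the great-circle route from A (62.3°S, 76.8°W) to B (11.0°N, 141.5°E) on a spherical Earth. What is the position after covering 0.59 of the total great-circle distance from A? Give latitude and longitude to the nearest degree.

The haversine formula gives a central angle δ ≈ 2.126 rad (121.8°) between the endpoints.
Interpolate at f = 0.59 with slerp weights a = sin((1−f)δ)/sin δ ≈ 0.901, b = sin(fδ)/sin δ ≈ 1.118.
p = a·p₁ + b·p₂ ≈ (-0.763, 0.276, -0.584); φ = arcsin(p_z) ≈ -35.73°, λ = atan2(p_y, p_x) ≈ 160.14°.

≈ (36°S, 160°E)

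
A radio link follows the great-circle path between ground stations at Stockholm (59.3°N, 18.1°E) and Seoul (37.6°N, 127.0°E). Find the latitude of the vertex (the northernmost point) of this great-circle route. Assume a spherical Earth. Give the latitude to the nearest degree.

≈ 65°N

The great circle lies in the plane with unit normal n̂ = (p₁ × p₂)/|p₁ × p₂|.
Here n̂_z ≈ +0.416; the vertex latitude is φ_max = arccos|n̂_z| ≈ 65.4°.
Check via Clairaut: cos φ_max = |cos φ₁| · sin C = cos(59.3°)·sin(54.6°) ≈ 0.416, again giving ≈ 65.4°.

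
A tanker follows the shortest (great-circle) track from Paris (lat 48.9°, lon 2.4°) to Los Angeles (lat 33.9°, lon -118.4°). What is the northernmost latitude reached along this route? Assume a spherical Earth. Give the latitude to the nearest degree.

≈ 62°

The great circle lies in the plane with unit normal n̂ = (p₁ × p₂)/|p₁ × p₂|.
Here n̂_z ≈ -0.473; the vertex latitude is φ_max = arccos|n̂_z| ≈ 61.7°.
Check via Clairaut: cos φ_max = |cos φ₁| · sin C = cos(48.9°)·sin(46.1°) ≈ 0.473, again giving ≈ 61.7°.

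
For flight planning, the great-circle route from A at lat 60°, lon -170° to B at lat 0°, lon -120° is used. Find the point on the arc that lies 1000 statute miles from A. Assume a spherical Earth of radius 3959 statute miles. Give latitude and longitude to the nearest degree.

The haversine formula gives a central angle δ ≈ 1.244 rad (71.3°) between the endpoints. The total great-circle distance is δ·R ≈ 1.244 × 3959 ≈ 4923 mi, so the target fraction is f = 1000/4923 ≈ 0.203.
Interpolate at f ≈ 0.203 with slerp weights a = sin((1−f)δ)/sin δ ≈ 0.883, b = sin(fδ)/sin δ ≈ 0.264.
p = a·p₁ + b·p₂ ≈ (-0.567, -0.305, 0.765); φ = arcsin(p_z) ≈ 49.91°, λ = atan2(p_y, p_x) ≈ -151.70°.

≈ lat 50°, lon -152°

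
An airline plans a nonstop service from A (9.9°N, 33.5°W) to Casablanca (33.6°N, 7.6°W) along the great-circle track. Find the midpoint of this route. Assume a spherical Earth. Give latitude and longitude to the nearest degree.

≈ (22°N, 22°W)

The haversine formula gives a central angle δ ≈ 0.586 rad (33.6°) between the endpoints.
Interpolate at f = 1/2 with slerp weights a = sin((1−f)δ)/sin δ ≈ 0.522, b = sin(fδ)/sin δ ≈ 0.522.
p = a·p₁ + b·p₂ ≈ (0.860, -0.341, 0.379); φ = arcsin(p_z) ≈ 22.26°, λ = atan2(p_y, p_x) ≈ -21.65°.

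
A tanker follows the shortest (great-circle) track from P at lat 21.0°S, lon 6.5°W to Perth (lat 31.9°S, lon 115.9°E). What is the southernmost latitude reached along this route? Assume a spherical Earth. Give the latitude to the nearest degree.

The great circle lies in the plane with unit normal n̂ = (p₁ × p₂)/|p₁ × p₂|.
Here n̂_z ≈ +0.689; the vertex latitude is φ_max = arccos|n̂_z| ≈ 46.5°.
Check via Clairaut: cos φ_max = |cos φ₁| · sin C = cos(21.0°)·sin(132.5°) ≈ 0.689, again giving ≈ 46.5°.

≈ 46°S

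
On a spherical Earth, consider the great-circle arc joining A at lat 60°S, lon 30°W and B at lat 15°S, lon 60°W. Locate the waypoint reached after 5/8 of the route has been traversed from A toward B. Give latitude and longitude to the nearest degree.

From cos δ = sin φ₁ sin φ₂ + cos φ₁ cos φ₂ cos Δλ, the central angle is δ ≈ 0.873 rad (50.0°).
Interpolate at f = 5/8 with slerp weights a = sin((1−f)δ)/sin δ ≈ 0.420, b = sin(fδ)/sin δ ≈ 0.677.
p = a·p₁ + b·p₂ ≈ (0.509, -0.671, -0.539); φ = arcsin(p_z) ≈ -32.60°, λ = atan2(p_y, p_x) ≈ -52.85°.

≈ lat 33°S, lon 53°W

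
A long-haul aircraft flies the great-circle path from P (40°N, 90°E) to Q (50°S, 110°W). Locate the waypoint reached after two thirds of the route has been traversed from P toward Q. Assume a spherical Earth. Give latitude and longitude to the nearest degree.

≈ (44°S, 167°E)

The haversine formula gives a central angle δ ≈ 2.841 rad (162.8°) between the endpoints.
Interpolate at f = 2/3 with slerp weights a = sin((1−f)δ)/sin δ ≈ 2.740, b = sin(fδ)/sin δ ≈ 3.201.
p = a·p₁ + b·p₂ ≈ (-0.704, 0.165, -0.691); φ = arcsin(p_z) ≈ -43.71°, λ = atan2(p_y, p_x) ≈ 166.78°.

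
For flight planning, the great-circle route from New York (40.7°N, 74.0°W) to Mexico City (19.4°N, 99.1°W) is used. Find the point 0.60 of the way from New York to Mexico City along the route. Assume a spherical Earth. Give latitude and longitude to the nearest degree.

≈ (28°N, 90°W)

The haversine formula gives a central angle δ ≈ 0.527 rad (30.2°) between the endpoints.
Interpolate at f = 0.60 with slerp weights a = sin((1−f)δ)/sin δ ≈ 0.416, b = sin(fδ)/sin δ ≈ 0.618.
p = a·p₁ + b·p₂ ≈ (-0.005, -0.879, 0.477); φ = arcsin(p_z) ≈ 28.47°, λ = atan2(p_y, p_x) ≈ -90.35°.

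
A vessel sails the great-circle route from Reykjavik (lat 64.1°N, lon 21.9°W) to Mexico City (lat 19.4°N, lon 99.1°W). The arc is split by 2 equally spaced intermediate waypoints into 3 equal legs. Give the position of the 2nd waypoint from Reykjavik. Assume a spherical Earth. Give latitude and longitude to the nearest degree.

From cos δ = sin φ₁ sin φ₂ + cos φ₁ cos φ₂ cos Δλ, the central angle is δ ≈ 1.170 rad (67.0°).
Interpolate at f = 2/3 with slerp weights a = sin((1−f)δ)/sin δ ≈ 0.413, b = sin(fδ)/sin δ ≈ 0.764.
p = a·p₁ + b·p₂ ≈ (0.053, -0.779, 0.625); φ = arcsin(p_z) ≈ 38.69°, λ = atan2(p_y, p_x) ≈ -86.08°.

≈ lat 39°N, lon 86°W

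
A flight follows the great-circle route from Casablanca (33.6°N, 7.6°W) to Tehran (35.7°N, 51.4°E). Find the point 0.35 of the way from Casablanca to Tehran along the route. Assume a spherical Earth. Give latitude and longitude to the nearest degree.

≈ 38°N, 12°E

Write both endpoints as unit vectors p₁, p₂ with components (cos φ cos λ, cos φ sin λ, sin φ).
The central angle between the endpoints is δ = arccos(p₁·p₂) ≈ 0.835 rad (47.8°).
Interpolate at f = 0.35 with slerp weights a = sin((1−f)δ)/sin δ ≈ 0.697, b = sin(fδ)/sin δ ≈ 0.389.
p = a·p₁ + b·p₂ ≈ (0.772, 0.170, 0.612); φ = arcsin(p_z) ≈ 37.76°, λ = atan2(p_y, p_x) ≈ 12.41°.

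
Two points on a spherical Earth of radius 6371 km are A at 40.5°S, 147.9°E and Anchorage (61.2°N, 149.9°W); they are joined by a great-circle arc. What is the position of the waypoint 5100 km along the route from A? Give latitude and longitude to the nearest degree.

≈ 2°N, 167°E

Convert each endpoint to a unit vector on the sphere (x = cos φ cos λ, y = cos φ sin λ, z = sin φ).
The central angle between the endpoints is δ = arccos(p₁·p₂) ≈ 1.980 rad (113.5°). The total great-circle distance is δ·R ≈ 1.980 × 6371 ≈ 12617 km, so the target fraction is f = 5100/12617 ≈ 0.404.
Interpolate at f ≈ 0.404 with slerp weights a = sin((1−f)δ)/sin δ ≈ 1.008, b = sin(fδ)/sin δ ≈ 0.782.
p = a·p₁ + b·p₂ ≈ (-0.975, 0.218, 0.031); φ = arcsin(p_z) ≈ 1.78°, λ = atan2(p_y, p_x) ≈ 167.39°.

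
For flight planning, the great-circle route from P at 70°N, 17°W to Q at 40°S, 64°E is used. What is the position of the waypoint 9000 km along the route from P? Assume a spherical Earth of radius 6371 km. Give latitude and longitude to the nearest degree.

Write both endpoints as unit vectors p₁, p₂ with components (cos φ cos λ, cos φ sin λ, sin φ).
The central angle between the endpoints is δ = arccos(p₁·p₂) ≈ 2.169 rad (124.3°). The total great-circle distance is δ·R ≈ 2.169 × 6371 ≈ 13818 km, so the target fraction is f = 9000/13818 ≈ 0.651.
Interpolate at f ≈ 0.651 with slerp weights a = sin((1−f)δ)/sin δ ≈ 0.830, b = sin(fδ)/sin δ ≈ 1.195.
p = a·p₁ + b·p₂ ≈ (0.673, 0.740, 0.012); φ = arcsin(p_z) ≈ 0.69°, λ = atan2(p_y, p_x) ≈ 47.71°.

≈ 1°N, 48°E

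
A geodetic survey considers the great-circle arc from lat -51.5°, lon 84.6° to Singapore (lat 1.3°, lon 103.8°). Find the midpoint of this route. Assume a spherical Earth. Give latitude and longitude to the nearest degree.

≈ lat -25°, lon 96°

The haversine formula gives a central angle δ ≈ 0.964 rad (55.3°) between the endpoints.
Interpolate at f = 1/2 with slerp weights a = sin((1−f)δ)/sin δ ≈ 0.564, b = sin(fδ)/sin δ ≈ 0.564.
p = a·p₁ + b·p₂ ≈ (-0.102, 0.898, -0.429); φ = arcsin(p_z) ≈ -25.39°, λ = atan2(p_y, p_x) ≈ 96.45°.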